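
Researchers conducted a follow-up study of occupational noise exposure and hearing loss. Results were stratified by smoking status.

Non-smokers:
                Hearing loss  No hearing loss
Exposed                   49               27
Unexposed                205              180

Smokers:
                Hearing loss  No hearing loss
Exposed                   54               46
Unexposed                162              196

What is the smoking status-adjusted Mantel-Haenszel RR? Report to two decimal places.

1.20

RR_MH = Σ(aᵢ·n₀ᵢ/nᵢ) / Σ(cᵢ·n₁ᵢ/nᵢ), with n₁ᵢ = aᵢ+bᵢ (exposed), n₀ᵢ = cᵢ+dᵢ (unexposed), nᵢ = n₁ᵢ+n₀ᵢ.
Stratum 1 (Non-smokers): n₁ = 76, n₀ = 385, n = 461; a·n₀/n = 49·385/461 = 40.9219; c·n₁/n = 205·76/461 = 33.7961
Stratum 2 (Smokers): n₁ = 100, n₀ = 358, n = 458; a·n₀/n = 54·358/458 = 42.2096; c·n₁/n = 162·100/458 = 35.3712
RR_MH = (40.9219 + 42.2096) / (33.7961 + 35.3712) = 83.1315 / 69.1673 = 1.20189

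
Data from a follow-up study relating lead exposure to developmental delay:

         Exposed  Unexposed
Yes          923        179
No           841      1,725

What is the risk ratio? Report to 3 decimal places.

Reading the table with exposure as columns: a = 923 (Exposed, case), b = 841 (Exposed, non-case), c = 179 (Unexposed, case), d = 1725.
Risk in exposed = 923/1764 = 0.52324; risk in unexposed = 179/1904 = 0.09401.
RR = 0.52324 / 0.09401 = 5.56566
The risk among the exposed is 5.57 times that among the unexposed.

5.566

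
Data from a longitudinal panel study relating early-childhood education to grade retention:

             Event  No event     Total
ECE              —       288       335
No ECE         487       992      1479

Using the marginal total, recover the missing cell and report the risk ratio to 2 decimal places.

0.43

The missing cell is in the exposed row: 335 − 288 = 47.
So a = 47, b = 288, c = 487, d = 992.
RR = [a/(a+b)] / [c/(c+d)] = (47/335) / (487/1479) = 0.14030/0.32928 = 0.42608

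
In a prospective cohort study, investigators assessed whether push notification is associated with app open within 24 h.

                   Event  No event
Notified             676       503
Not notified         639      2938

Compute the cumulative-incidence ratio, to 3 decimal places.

3.210

Cells: a = 676, b = 503, c = 639, d = 2938.
Risk in exposed = 676/1179 = 0.57337; risk in unexposed = 639/3577 = 0.17864.
RR = 0.57337 / 0.17864 = 3.20960
The risk among the exposed is 3.21 times that among the unexposed.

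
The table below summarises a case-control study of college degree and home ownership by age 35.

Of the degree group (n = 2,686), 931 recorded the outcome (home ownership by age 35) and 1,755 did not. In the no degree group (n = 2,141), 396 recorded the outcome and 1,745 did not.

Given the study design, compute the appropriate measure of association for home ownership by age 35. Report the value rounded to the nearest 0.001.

From the description: a = 931, b = 1755, c = 396, d = 1745.
This is a case-control study: participants were sampled on outcome status, so risks in the source population cannot be estimated directly — relative risk is not valid here. The odds ratio is the appropriate measure.
OR = (a·d)/(b·c) = (931 × 1745) / (1755 × 396) = 1624595 / 694980 = 2.33761

2.338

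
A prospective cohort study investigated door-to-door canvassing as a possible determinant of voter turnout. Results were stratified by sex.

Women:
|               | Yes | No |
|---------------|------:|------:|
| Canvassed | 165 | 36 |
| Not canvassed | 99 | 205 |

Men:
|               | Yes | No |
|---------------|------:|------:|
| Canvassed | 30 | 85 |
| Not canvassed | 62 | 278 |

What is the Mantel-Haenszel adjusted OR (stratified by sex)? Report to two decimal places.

4.58

OR_MH = Σ(aᵢdᵢ/nᵢ) / Σ(bᵢcᵢ/nᵢ), where nᵢ is the stratum total.
Stratum 1 (Women): n = 505; a·d/n = 165·205/505 = 66.9802; b·c/n = 36·99/505 = 7.0574
Stratum 2 (Men): n = 455; a·d/n = 30·278/455 = 18.3297; b·c/n = 85·62/455 = 11.5824
OR_MH = (66.9802 + 18.3297) / (7.0574 + 11.5824) = 85.3099 / 18.6398 = 4.57675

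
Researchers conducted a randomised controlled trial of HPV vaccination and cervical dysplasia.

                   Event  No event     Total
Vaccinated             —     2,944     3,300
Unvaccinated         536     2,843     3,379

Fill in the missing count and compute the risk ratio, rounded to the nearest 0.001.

The missing cell is in the exposed row: 3300 − 2944 = 356.
So a = 356, b = 2944, c = 536, d = 2843.
RR = [a/(a+b)] / [c/(c+d)] = (356/3300) / (536/3379) = 0.10788/0.15863 = 0.68008

0.680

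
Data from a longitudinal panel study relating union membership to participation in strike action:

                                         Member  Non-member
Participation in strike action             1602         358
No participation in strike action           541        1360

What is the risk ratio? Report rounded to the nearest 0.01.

Reading the table with exposure as columns: a = 1602 (Member, case), b = 541 (Member, non-case), c = 358 (Non-member, case), d = 1360.
Risk in exposed = 1602/2143 = 0.74755; risk in unexposed = 358/1718 = 0.20838.
RR = 0.74755 / 0.20838 = 3.58741
The risk among the exposed is 3.59 times that among the unexposed.

3.59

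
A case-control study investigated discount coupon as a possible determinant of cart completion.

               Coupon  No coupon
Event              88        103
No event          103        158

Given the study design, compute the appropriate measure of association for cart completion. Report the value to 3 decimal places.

Reading the table with exposure as columns: a = 88 (Coupon, case), b = 103 (Coupon, non-case), c = 103 (No coupon, case), d = 158.
This is a case-control study: participants were sampled on outcome status, so risks in the source population cannot be estimated directly — relative risk is not valid here. The odds ratio is the appropriate measure.
OR = (a·d)/(b·c) = (88 × 158) / (103 × 103) = 13904 / 10609 = 1.31059

1.311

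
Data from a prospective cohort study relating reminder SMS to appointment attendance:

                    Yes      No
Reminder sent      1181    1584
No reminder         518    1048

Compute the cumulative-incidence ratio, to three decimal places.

1.291

Cells: a = 1181, b = 1584, c = 518, d = 1048.
Risk in exposed = 1181/2765 = 0.42712; risk in unexposed = 518/1566 = 0.33078.
RR = 0.42712 / 0.33078 = 1.29127
The risk among the exposed is 1.29 times that among the unexposed.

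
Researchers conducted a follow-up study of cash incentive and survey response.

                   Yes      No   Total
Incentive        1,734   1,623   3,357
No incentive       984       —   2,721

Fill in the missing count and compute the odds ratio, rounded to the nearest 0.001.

The missing cell is in the unexposed row: 2721 − 984 = 1737.
So a = 1734, b = 1623, c = 984, d = 1737.
OR = (a·d)/(b·c) = (1734 × 1737) / (1623 × 984) = 3011958 / 1597032 = 1.88597

1.886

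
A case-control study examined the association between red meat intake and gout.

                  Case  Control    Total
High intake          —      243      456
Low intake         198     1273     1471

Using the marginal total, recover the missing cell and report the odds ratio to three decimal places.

5.636

The missing cell is in the exposed row: 456 − 243 = 213.
So a = 213, b = 243, c = 198, d = 1273.
OR = (a·d)/(b·c) = (213 × 1273) / (243 × 198) = 271149 / 48114 = 5.63555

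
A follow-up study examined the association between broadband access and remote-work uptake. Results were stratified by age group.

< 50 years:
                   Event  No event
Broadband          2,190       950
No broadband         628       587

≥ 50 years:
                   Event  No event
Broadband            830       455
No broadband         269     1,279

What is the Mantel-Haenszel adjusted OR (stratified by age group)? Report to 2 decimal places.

OR_MH = Σ(aᵢdᵢ/nᵢ) / Σ(bᵢcᵢ/nᵢ), where nᵢ is the stratum total.
Stratum 1 (< 50 years): n = 4355; a·d/n = 2190·587/4355 = 295.1848; b·c/n = 950·628/4355 = 136.9920
Stratum 2 (≥ 50 years): n = 2833; a·d/n = 830·1279/2833 = 374.7158; b·c/n = 455·269/2833 = 43.2033
OR_MH = (295.1848 + 374.7158) / (136.9920 + 43.2033) = 669.9007 / 180.1953 = 3.71764

3.72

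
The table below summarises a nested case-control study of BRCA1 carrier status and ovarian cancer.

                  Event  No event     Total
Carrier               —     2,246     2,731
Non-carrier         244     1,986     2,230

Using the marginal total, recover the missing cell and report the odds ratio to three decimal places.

The missing cell is in the exposed row: 2731 − 2246 = 485.
So a = 485, b = 2246, c = 244, d = 1986.
OR = (a·d)/(b·c) = (485 × 1986) / (2246 × 244) = 963210 / 548024 = 1.75761

1.758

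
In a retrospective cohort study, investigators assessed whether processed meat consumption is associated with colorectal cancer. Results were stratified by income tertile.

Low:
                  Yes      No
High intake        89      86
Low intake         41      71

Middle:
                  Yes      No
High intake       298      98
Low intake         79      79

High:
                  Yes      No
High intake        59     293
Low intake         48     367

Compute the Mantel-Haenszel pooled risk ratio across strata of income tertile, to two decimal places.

1.47

RR_MH = Σ(aᵢ·n₀ᵢ/nᵢ) / Σ(cᵢ·n₁ᵢ/nᵢ), with n₁ᵢ = aᵢ+bᵢ (exposed), n₀ᵢ = cᵢ+dᵢ (unexposed), nᵢ = n₁ᵢ+n₀ᵢ.
Stratum 1 (Low): n₁ = 175, n₀ = 112, n = 287; a·n₀/n = 89·112/287 = 34.7317; c·n₁/n = 41·175/287 = 25.0000
Stratum 2 (Middle): n₁ = 396, n₀ = 158, n = 554; a·n₀/n = 298·158/554 = 84.9892; c·n₁/n = 79·396/554 = 56.4693
Stratum 3 (High): n₁ = 352, n₀ = 415, n = 767; a·n₀/n = 59·415/767 = 31.9231; c·n₁/n = 48·352/767 = 22.0287
RR_MH = (34.7317 + 84.9892 + 31.9231) / (25.0000 + 56.4693 + 22.0287) = 151.6440 / 103.4980 = 1.46519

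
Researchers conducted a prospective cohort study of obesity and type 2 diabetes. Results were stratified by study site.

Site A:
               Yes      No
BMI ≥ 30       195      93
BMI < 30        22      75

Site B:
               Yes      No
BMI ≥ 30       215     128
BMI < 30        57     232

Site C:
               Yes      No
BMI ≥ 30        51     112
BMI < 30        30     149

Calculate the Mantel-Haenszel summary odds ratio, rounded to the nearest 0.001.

OR_MH = Σ(aᵢdᵢ/nᵢ) / Σ(bᵢcᵢ/nᵢ), where nᵢ is the stratum total.
Stratum 1 (Site A): n = 385; a·d/n = 195·75/385 = 37.9870; b·c/n = 93·22/385 = 5.3143
Stratum 2 (Site B): n = 632; a·d/n = 215·232/632 = 78.9241; b·c/n = 128·57/632 = 11.5443
Stratum 3 (Site C): n = 342; a·d/n = 51·149/342 = 22.2193; b·c/n = 112·30/342 = 9.8246
OR_MH = (37.9870 + 78.9241 + 22.2193) / (5.3143 + 11.5443 + 9.8246) = 139.1304 / 26.6832 = 5.21417

5.214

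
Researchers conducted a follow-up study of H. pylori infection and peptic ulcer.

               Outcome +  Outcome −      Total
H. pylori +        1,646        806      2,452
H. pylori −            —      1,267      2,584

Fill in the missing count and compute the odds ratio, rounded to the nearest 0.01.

1.96

The missing cell is in the unexposed row: 2584 − 1267 = 1317.
So a = 1646, b = 806, c = 1317, d = 1267.
OR = (a·d)/(b·c) = (1646 × 1267) / (806 × 1317) = 2085482 / 1061502 = 1.96465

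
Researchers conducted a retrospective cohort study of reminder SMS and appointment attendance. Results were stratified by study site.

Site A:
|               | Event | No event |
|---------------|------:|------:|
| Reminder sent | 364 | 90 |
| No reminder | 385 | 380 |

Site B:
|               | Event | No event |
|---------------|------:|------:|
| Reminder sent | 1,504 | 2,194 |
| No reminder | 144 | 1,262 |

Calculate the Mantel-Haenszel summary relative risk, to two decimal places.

2.59

RR_MH = Σ(aᵢ·n₀ᵢ/nᵢ) / Σ(cᵢ·n₁ᵢ/nᵢ), with n₁ᵢ = aᵢ+bᵢ (exposed), n₀ᵢ = cᵢ+dᵢ (unexposed), nᵢ = n₁ᵢ+n₀ᵢ.
Stratum 1 (Site A): n₁ = 454, n₀ = 765, n = 1219; a·n₀/n = 364·765/1219 = 228.4331; c·n₁/n = 385·454/1219 = 143.3880
Stratum 2 (Site B): n₁ = 3698, n₀ = 1406, n = 5104; a·n₀/n = 1504·1406/5104 = 414.3072; c·n₁/n = 144·3698/5104 = 104.3323
RR_MH = (228.4331 + 414.3072) / (143.3880 + 104.3323) = 642.7404 / 247.7203 = 2.59462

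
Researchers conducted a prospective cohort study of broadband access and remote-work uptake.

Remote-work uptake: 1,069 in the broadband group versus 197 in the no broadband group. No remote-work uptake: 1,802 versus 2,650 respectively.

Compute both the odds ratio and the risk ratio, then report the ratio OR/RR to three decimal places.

1.483

From the description: a = 1069, b = 1802, c = 197, d = 2650.
OR = (1069·2650)/(1802·197) = 2832850/354994 = 7.97999
Risk in exposed = 1069/2871 = 0.37234; risk in unexposed = 197/2847 = 0.06920; RR = 5.38103
OR/RR = 7.97999 / 5.38103 = 1.48299
The outcome is not rare, so the OR lies further from 1 than the RR.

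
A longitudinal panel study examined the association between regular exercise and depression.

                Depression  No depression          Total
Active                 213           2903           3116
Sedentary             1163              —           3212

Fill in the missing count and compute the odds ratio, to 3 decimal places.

0.129

The missing cell is in the unexposed row: 3212 − 1163 = 2049.
So a = 213, b = 2903, c = 1163, d = 2049.
OR = (a·d)/(b·c) = (213 × 2049) / (2903 × 1163) = 436437 / 3376189 = 0.12927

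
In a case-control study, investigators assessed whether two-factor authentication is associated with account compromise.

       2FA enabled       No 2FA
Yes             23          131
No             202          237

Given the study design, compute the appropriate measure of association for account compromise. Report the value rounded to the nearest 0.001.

Reading the table with exposure as columns: a = 23 (2FA enabled, case), b = 202 (2FA enabled, non-case), c = 131 (No 2FA, case), d = 237.
This is a case-control study: participants were sampled on outcome status, so risks in the source population cannot be estimated directly — relative risk is not valid here. The odds ratio is the appropriate measure.
OR = (a·d)/(b·c) = (23 × 237) / (202 × 131) = 5451 / 26462 = 0.20599

0.206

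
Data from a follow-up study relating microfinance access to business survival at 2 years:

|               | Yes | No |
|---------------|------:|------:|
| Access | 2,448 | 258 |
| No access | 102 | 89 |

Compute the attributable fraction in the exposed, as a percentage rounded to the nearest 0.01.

40.97

Cells: a = 2448, b = 258, c = 102, d = 89.
Risk in exposed = 2448/2706 = 0.90466; risk in unexposed = 102/191 = 0.53403.
RR = 0.90466/0.53403 = 1.69401
AR% = (RR − 1)/RR × 100 = (1.69401 − 1)/1.69401 × 100 = 40.9686%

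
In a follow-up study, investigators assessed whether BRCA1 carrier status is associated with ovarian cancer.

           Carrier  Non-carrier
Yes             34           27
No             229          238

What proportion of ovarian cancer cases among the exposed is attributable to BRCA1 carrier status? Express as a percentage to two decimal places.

Reading the table with exposure as columns: a = 34 (Carrier, case), b = 229 (Carrier, non-case), c = 27 (Non-carrier, case), d = 238.
Risk in exposed = 34/263 = 0.12928; risk in unexposed = 27/265 = 0.10189.
RR = 0.12928/0.10189 = 1.26884
AR% = (RR − 1)/RR × 100 = (1.26884 − 1)/1.26884 × 100 = 21.1876%

21.19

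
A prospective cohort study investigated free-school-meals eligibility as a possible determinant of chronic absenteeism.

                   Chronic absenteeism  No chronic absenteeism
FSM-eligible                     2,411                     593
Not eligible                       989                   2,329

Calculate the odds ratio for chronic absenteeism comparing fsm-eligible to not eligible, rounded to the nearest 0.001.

9.574

Cells: a = 2411, b = 593, c = 989, d = 2329.
OR = (a·d)/(b·c) = (2411 × 2329) / (593 × 989) = 5615219 / 586477 = 9.57449
The odds of chronic absenteeism are about 9.57 times as high in the fsm-eligible group.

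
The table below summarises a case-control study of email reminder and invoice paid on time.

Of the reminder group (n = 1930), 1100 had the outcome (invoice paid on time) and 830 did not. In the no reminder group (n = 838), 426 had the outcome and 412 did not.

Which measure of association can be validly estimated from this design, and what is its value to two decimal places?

From the description: a = 1100, b = 830, c = 426, d = 412.
This is a case-control study: participants were sampled on outcome status, so risks in the source population cannot be estimated directly — relative risk is not valid here. The odds ratio is the appropriate measure.
OR = (a·d)/(b·c) = (1100 × 412) / (830 × 426) = 453200 / 353580 = 1.28175

1.28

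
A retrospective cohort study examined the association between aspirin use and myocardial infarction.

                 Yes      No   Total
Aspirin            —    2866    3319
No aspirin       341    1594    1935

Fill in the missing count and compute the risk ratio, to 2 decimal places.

0.77

The missing cell is in the exposed row: 3319 − 2866 = 453.
So a = 453, b = 2866, c = 341, d = 1594.
RR = [a/(a+b)] / [c/(c+d)] = (453/3319) / (341/1935) = 0.13649/0.17623 = 0.77449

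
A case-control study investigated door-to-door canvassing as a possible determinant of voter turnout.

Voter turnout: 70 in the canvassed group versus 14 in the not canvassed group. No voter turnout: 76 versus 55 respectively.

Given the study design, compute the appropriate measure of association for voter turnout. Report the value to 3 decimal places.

3.618

From the description: a = 70, b = 76, c = 14, d = 55.
This is a case-control study: participants were sampled on outcome status, so risks in the source population cannot be estimated directly — relative risk is not valid here. The odds ratio is the appropriate measure.
OR = (a·d)/(b·c) = (70 × 55) / (76 × 14) = 3850 / 1064 = 3.61842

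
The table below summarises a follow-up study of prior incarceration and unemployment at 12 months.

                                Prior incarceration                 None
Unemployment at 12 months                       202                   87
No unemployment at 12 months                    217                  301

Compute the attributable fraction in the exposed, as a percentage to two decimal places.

53.49

Reading the table with exposure as columns: a = 202 (Prior incarceration, case), b = 217 (Prior incarceration, non-case), c = 87 (None, case), d = 301.
Risk in exposed = 202/419 = 0.48210; risk in unexposed = 87/388 = 0.22423.
RR = 0.48210/0.22423 = 2.15006
AR% = (RR − 1)/RR × 100 = (2.15006 − 1)/2.15006 × 100 = 53.4896%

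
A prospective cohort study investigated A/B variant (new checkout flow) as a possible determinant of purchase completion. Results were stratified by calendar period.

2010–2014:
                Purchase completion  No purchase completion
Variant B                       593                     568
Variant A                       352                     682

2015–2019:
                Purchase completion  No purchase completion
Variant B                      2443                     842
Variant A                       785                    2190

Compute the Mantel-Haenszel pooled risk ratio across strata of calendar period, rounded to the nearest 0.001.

2.408

RR_MH = Σ(aᵢ·n₀ᵢ/nᵢ) / Σ(cᵢ·n₁ᵢ/nᵢ), with n₁ᵢ = aᵢ+bᵢ (exposed), n₀ᵢ = cᵢ+dᵢ (unexposed), nᵢ = n₁ᵢ+n₀ᵢ.
Stratum 1 (2010–2014): n₁ = 1161, n₀ = 1034, n = 2195; a·n₀/n = 593·1034/2195 = 279.3449; c·n₁/n = 352·1161/2195 = 186.1831
Stratum 2 (2015–2019): n₁ = 3285, n₀ = 2975, n = 6260; a·n₀/n = 2443·2975/6260 = 1161.0104; c·n₁/n = 785·3285/6260 = 411.9369
RR_MH = (279.3449 + 1161.0104) / (186.1831 + 411.9369) = 1440.3553 / 598.1200 = 2.40814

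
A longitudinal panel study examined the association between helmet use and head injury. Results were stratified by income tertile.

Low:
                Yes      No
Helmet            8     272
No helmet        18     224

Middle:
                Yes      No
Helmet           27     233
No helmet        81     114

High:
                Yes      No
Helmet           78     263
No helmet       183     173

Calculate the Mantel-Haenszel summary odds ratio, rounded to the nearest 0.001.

0.247

OR_MH = Σ(aᵢdᵢ/nᵢ) / Σ(bᵢcᵢ/nᵢ), where nᵢ is the stratum total.
Stratum 1 (Low): n = 522; a·d/n = 8·224/522 = 3.4330; b·c/n = 272·18/522 = 9.3793
Stratum 2 (Middle): n = 455; a·d/n = 27·114/455 = 6.7648; b·c/n = 233·81/455 = 41.4791
Stratum 3 (High): n = 697; a·d/n = 78·173/697 = 19.3601; b·c/n = 263·183/697 = 69.0516
OR_MH = (3.4330 + 6.7648 + 19.3601) / (9.3793 + 41.4791 + 69.0516) = 29.5579 / 119.9101 = 0.24650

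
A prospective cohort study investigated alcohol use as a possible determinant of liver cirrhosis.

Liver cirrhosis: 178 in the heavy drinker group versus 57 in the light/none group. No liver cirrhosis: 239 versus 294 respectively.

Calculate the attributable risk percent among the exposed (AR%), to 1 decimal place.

62.0

From the description: a = 178, b = 239, c = 57, d = 294.
Risk in exposed = 178/417 = 0.42686; risk in unexposed = 57/351 = 0.16239.
RR = 0.42686/0.16239 = 2.62855
AR% = (RR − 1)/RR × 100 = (2.62855 − 1)/2.62855 × 100 = 61.9562%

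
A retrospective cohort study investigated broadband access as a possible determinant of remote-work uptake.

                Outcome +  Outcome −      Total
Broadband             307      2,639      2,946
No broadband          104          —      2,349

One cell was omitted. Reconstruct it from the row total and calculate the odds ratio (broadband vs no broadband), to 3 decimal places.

2.511

The missing cell is in the unexposed row: 2349 − 104 = 2245.
So a = 307, b = 2639, c = 104, d = 2245.
OR = (a·d)/(b·c) = (307 × 2245) / (2639 × 104) = 689215 / 274456 = 2.51120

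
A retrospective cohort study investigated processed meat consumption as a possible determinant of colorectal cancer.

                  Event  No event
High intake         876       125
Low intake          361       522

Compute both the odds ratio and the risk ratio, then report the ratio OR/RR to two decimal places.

4.73

Cells: a = 876, b = 125, c = 361, d = 522.
OR = (876·522)/(125·361) = 457272/45125 = 10.13345
Risk in exposed = 876/1001 = 0.87512; risk in unexposed = 361/883 = 0.40883; RR = 2.14054
OR/RR = 10.13345 / 2.14054 = 4.73406
The outcome is not rare, so the OR lies further from 1 than the RR.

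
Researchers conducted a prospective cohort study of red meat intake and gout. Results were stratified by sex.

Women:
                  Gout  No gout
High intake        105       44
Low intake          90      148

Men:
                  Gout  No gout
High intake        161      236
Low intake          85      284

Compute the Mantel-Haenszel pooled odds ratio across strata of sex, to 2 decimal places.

OR_MH = Σ(aᵢdᵢ/nᵢ) / Σ(bᵢcᵢ/nᵢ), where nᵢ is the stratum total.
Stratum 1 (Women): n = 387; a·d/n = 105·148/387 = 40.1550; b·c/n = 44·90/387 = 10.2326
Stratum 2 (Men): n = 766; a·d/n = 161·284/766 = 59.6919; b·c/n = 236·85/766 = 26.1880
OR_MH = (40.1550 + 59.6919) / (10.2326 + 26.1880) = 99.8469 / 36.4205 = 2.74150

2.74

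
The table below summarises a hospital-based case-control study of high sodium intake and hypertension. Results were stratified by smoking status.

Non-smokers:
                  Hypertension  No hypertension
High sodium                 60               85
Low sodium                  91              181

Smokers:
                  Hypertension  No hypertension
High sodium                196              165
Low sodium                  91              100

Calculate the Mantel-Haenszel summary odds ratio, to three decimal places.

1.345

OR_MH = Σ(aᵢdᵢ/nᵢ) / Σ(bᵢcᵢ/nᵢ), where nᵢ is the stratum total.
Stratum 1 (Non-smokers): n = 417; a·d/n = 60·181/417 = 26.0432; b·c/n = 85·91/417 = 18.5492
Stratum 2 (Smokers): n = 552; a·d/n = 196·100/552 = 35.5072; b·c/n = 165·91/552 = 27.2011
OR_MH = (26.0432 + 35.5072) / (18.5492 + 27.2011) = 61.5504 / 45.7502 = 1.34536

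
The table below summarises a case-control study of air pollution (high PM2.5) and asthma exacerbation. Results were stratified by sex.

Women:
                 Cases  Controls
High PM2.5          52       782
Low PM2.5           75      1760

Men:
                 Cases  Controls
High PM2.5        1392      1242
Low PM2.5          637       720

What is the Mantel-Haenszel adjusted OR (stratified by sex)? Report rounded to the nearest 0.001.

1.296

OR_MH = Σ(aᵢdᵢ/nᵢ) / Σ(bᵢcᵢ/nᵢ), where nᵢ is the stratum total.
Stratum 1 (Women): n = 2669; a·d/n = 52·1760/2669 = 34.2900; b·c/n = 782·75/2669 = 21.9745
Stratum 2 (Men): n = 3991; a·d/n = 1392·720/3991 = 251.1250; b·c/n = 1242·637/3991 = 198.2345
OR_MH = (34.2900 + 251.1250) / (21.9745 + 198.2345) = 285.4150 / 220.2090 = 1.29611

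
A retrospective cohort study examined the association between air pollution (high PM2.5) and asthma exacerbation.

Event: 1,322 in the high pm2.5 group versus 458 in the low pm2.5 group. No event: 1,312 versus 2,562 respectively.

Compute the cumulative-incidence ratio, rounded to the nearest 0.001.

3.309

From the description: a = 1322, b = 1312, c = 458, d = 2562.
Risk in exposed = 1322/2634 = 0.50190; risk in unexposed = 458/3020 = 0.15166.
RR = 0.50190 / 0.15166 = 3.30946
The risk among the exposed is 3.31 times that among the unexposed.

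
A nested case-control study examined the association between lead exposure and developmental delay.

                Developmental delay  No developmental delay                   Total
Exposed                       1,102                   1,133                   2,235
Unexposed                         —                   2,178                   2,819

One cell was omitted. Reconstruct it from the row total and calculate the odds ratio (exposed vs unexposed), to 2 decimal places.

3.30

The missing cell is in the unexposed row: 2819 − 2178 = 641.
So a = 1102, b = 1133, c = 641, d = 2178.
OR = (a·d)/(b·c) = (1102 × 2178) / (1133 × 641) = 2400156 / 726253 = 3.30485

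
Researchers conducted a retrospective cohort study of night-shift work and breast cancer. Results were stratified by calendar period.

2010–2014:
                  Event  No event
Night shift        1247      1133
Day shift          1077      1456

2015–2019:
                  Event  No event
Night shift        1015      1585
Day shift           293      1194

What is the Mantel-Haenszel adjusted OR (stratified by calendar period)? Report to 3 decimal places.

1.840

OR_MH = Σ(aᵢdᵢ/nᵢ) / Σ(bᵢcᵢ/nᵢ), where nᵢ is the stratum total.
Stratum 1 (2010–2014): n = 4913; a·d/n = 1247·1456/4913 = 369.5567; b·c/n = 1133·1077/4913 = 248.3698
Stratum 2 (2015–2019): n = 4087; a·d/n = 1015·1194/4087 = 296.5280; b·c/n = 1585·293/4087 = 113.6298
OR_MH = (369.5567 + 296.5280) / (248.3698 + 113.6298) = 666.0847 / 361.9996 = 1.84001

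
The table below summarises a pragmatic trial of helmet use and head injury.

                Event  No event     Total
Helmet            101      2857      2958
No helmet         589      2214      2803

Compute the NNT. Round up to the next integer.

Risk in treated group = 101/2958 = 0.03414; risk in control = 589/2803 = 0.21013.
Absolute risk reduction = 0.21013 − 0.03414 = 0.17599
NNT = 1 / ARR = 1 / 0.17599 = 5.682 → round up → 6

6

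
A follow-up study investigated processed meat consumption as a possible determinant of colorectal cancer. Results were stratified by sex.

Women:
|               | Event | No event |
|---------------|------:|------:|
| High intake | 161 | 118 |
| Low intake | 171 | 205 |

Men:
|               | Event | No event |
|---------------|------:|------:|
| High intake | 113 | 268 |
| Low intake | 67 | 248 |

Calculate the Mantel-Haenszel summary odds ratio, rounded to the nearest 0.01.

1.60

OR_MH = Σ(aᵢdᵢ/nᵢ) / Σ(bᵢcᵢ/nᵢ), where nᵢ is the stratum total.
Stratum 1 (Women): n = 655; a·d/n = 161·205/655 = 50.3893; b·c/n = 118·171/655 = 30.8061
Stratum 2 (Men): n = 696; a·d/n = 113·248/696 = 40.2644; b·c/n = 268·67/696 = 25.7989
OR_MH = (50.3893 + 40.2644) / (30.8061 + 25.7989) = 90.6537 / 56.6050 = 1.60151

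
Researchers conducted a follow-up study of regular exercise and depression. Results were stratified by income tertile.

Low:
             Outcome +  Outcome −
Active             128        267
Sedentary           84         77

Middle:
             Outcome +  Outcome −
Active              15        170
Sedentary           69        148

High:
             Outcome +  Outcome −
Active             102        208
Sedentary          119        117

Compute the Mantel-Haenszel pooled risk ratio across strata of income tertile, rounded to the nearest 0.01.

RR_MH = Σ(aᵢ·n₀ᵢ/nᵢ) / Σ(cᵢ·n₁ᵢ/nᵢ), with n₁ᵢ = aᵢ+bᵢ (exposed), n₀ᵢ = cᵢ+dᵢ (unexposed), nᵢ = n₁ᵢ+n₀ᵢ.
Stratum 1 (Low): n₁ = 395, n₀ = 161, n = 556; a·n₀/n = 128·161/556 = 37.0647; c·n₁/n = 84·395/556 = 59.6763
Stratum 2 (Middle): n₁ = 185, n₀ = 217, n = 402; a·n₀/n = 15·217/402 = 8.0970; c·n₁/n = 69·185/402 = 31.7537
Stratum 3 (High): n₁ = 310, n₀ = 236, n = 546; a·n₀/n = 102·236/546 = 44.0879; c·n₁/n = 119·310/546 = 67.5641
RR_MH = (37.0647 + 8.0970 + 44.0879) / (59.6763 + 31.7537 + 67.5641) = 89.2497 / 158.9941 = 0.56134

0.56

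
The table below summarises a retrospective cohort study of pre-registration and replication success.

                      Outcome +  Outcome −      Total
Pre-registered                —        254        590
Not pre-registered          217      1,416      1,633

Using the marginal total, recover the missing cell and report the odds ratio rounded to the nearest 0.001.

The missing cell is in the exposed row: 590 − 254 = 336.
So a = 336, b = 254, c = 217, d = 1416.
OR = (a·d)/(b·c) = (336 × 1416) / (254 × 217) = 475776 / 55118 = 8.63195

8.632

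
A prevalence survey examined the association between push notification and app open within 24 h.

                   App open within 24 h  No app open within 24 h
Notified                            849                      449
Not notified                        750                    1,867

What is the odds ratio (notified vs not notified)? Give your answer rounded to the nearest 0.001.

4.707

Cells: a = 849, b = 449, c = 750, d = 1867.
OR = (a·d)/(b·c) = (849 × 1867) / (449 × 750) = 1585083 / 336750 = 4.70700
The odds of app open within 24 h are about 4.71 times as high in the notified group.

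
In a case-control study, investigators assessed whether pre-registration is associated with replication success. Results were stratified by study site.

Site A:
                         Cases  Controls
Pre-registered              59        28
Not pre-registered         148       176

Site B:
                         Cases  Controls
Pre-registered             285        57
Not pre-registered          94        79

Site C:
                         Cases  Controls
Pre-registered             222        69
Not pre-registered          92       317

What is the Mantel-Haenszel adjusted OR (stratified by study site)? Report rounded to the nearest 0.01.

5.74

OR_MH = Σ(aᵢdᵢ/nᵢ) / Σ(bᵢcᵢ/nᵢ), where nᵢ is the stratum total.
Stratum 1 (Site A): n = 411; a·d/n = 59·176/411 = 25.2652; b·c/n = 28·148/411 = 10.0827
Stratum 2 (Site B): n = 515; a·d/n = 285·79/515 = 43.7184; b·c/n = 57·94/515 = 10.4039
Stratum 3 (Site C): n = 700; a·d/n = 222·317/700 = 100.5343; b·c/n = 69·92/700 = 9.0686
OR_MH = (25.2652 + 43.7184 + 100.5343) / (10.0827 + 10.4039 + 9.0686) = 169.5179 / 29.5552 = 5.73564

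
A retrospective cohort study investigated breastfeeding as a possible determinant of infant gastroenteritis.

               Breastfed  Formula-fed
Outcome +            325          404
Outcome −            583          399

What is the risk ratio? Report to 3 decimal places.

Reading the table with exposure as columns: a = 325 (Breastfed, case), b = 583 (Breastfed, non-case), c = 404 (Formula-fed, case), d = 399.
Risk in exposed = 325/908 = 0.35793; risk in unexposed = 404/803 = 0.50311.
RR = 0.35793 / 0.50311 = 0.71143
The risk is 29% lower among the exposed than among the unexposed.

0.711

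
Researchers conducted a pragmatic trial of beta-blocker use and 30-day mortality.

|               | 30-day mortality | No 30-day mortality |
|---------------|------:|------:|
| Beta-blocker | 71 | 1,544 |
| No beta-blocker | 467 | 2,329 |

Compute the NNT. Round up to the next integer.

Risk in treated group = 71/1615 = 0.04396; risk in control = 467/2796 = 0.16702.
Absolute risk reduction = 0.16702 − 0.04396 = 0.12306
NNT = 1 / ARR = 1 / 0.12306 = 8.126 → round up → 9

9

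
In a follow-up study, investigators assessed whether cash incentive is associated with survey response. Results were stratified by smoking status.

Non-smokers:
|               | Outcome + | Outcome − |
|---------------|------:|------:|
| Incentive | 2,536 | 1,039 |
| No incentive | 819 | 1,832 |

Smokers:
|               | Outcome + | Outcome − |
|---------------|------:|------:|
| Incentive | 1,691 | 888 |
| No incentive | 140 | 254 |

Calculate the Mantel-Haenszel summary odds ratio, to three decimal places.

4.990

OR_MH = Σ(aᵢdᵢ/nᵢ) / Σ(bᵢcᵢ/nᵢ), where nᵢ is the stratum total.
Stratum 1 (Non-smokers): n = 6226; a·d/n = 2536·1832/6226 = 746.2178; b·c/n = 1039·819/6226 = 136.6754
Stratum 2 (Smokers): n = 2973; a·d/n = 1691·254/2973 = 144.4716; b·c/n = 888·140/2973 = 41.8163
OR_MH = (746.2178 + 144.4716) / (136.6754 + 41.8163) = 890.6894 / 178.4917 = 4.99009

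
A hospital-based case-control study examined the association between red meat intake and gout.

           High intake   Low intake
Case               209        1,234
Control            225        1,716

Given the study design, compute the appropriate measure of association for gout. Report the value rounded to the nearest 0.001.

Reading the table with exposure as columns: a = 209 (High intake, case), b = 225 (High intake, non-case), c = 1234 (Low intake, case), d = 1716.
This is a hospital-based case-control study: participants were sampled on outcome status, so risks in the source population cannot be estimated directly — relative risk is not valid here. The odds ratio is the appropriate measure.
OR = (a·d)/(b·c) = (209 × 1716) / (225 × 1234) = 358644 / 277650 = 1.29171

1.292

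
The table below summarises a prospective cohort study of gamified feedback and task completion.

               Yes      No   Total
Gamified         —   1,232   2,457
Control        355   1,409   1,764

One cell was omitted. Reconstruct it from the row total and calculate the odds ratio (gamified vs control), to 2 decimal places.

The missing cell is in the exposed row: 2457 − 1232 = 1225.
So a = 1225, b = 1232, c = 355, d = 1409.
OR = (a·d)/(b·c) = (1225 × 1409) / (1232 × 355) = 1726025 / 437360 = 3.94646

3.95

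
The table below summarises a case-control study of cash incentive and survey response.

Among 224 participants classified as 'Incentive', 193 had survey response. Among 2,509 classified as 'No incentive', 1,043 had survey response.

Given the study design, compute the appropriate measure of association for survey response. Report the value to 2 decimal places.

From the description: a = 193, b = 31, c = 1043, d = 1466.
This is a case-control study: participants were sampled on outcome status, so risks in the source population cannot be estimated directly — relative risk is not valid here. The odds ratio is the appropriate measure.
OR = (a·d)/(b·c) = (193 × 1466) / (31 × 1043) = 282938 / 32333 = 8.75075

8.75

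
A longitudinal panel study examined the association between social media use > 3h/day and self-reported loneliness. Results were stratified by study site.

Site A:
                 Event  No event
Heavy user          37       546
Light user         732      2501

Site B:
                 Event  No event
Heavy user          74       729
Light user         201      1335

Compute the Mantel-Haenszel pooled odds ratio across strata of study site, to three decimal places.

0.397

OR_MH = Σ(aᵢdᵢ/nᵢ) / Σ(bᵢcᵢ/nᵢ), where nᵢ is the stratum total.
Stratum 1 (Site A): n = 3816; a·d/n = 37·2501/3816 = 24.2497; b·c/n = 546·732/3816 = 104.7358
Stratum 2 (Site B): n = 2339; a·d/n = 74·1335/2339 = 42.2360; b·c/n = 729·201/2339 = 62.6460
OR_MH = (24.2497 + 42.2360) / (104.7358 + 62.6460) = 66.4857 / 167.3819 = 0.39721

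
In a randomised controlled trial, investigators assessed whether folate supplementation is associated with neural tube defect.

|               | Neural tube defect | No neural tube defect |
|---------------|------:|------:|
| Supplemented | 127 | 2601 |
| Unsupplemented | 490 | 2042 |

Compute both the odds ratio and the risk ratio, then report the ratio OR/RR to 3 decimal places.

0.846

Cells: a = 127, b = 2601, c = 490, d = 2042.
OR = (127·2042)/(2601·490) = 259334/1274490 = 0.20348
Risk in exposed = 127/2728 = 0.04655; risk in unexposed = 490/2532 = 0.19352; RR = 0.24056
OR/RR = 0.20348 / 0.24056 = 0.84586
The outcome is not rare, so the OR lies further from 1 than the RR.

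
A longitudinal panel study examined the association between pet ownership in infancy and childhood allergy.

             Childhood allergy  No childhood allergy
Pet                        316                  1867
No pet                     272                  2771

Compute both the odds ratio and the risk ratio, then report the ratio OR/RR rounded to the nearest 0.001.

1.065

Cells: a = 316, b = 1867, c = 272, d = 2771.
OR = (316·2771)/(1867·272) = 875636/507824 = 1.72429
Risk in exposed = 316/2183 = 0.14475; risk in unexposed = 272/3043 = 0.08939; RR = 1.61945
OR/RR = 1.72429 / 1.61945 = 1.06474
The outcome is not rare, so the OR lies further from 1 than the RR.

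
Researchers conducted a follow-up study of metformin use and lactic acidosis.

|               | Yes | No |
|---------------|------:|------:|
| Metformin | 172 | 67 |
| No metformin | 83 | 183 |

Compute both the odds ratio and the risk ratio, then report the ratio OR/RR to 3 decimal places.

Cells: a = 172, b = 67, c = 83, d = 183.
OR = (172·183)/(67·83) = 31476/5561 = 5.66013
Risk in exposed = 172/239 = 0.71967; risk in unexposed = 83/266 = 0.31203; RR = 2.30640
OR/RR = 5.66013 / 2.30640 = 2.45410
The outcome is not rare, so the OR lies further from 1 than the RR.

2.454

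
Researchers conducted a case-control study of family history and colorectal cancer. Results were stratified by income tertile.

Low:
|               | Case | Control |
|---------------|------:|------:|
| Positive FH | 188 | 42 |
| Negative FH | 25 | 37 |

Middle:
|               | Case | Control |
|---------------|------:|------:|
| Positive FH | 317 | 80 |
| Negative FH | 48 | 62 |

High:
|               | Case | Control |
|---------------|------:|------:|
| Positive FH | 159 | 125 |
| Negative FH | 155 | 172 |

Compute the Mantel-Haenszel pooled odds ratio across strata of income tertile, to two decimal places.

OR_MH = Σ(aᵢdᵢ/nᵢ) / Σ(bᵢcᵢ/nᵢ), where nᵢ is the stratum total.
Stratum 1 (Low): n = 292; a·d/n = 188·37/292 = 23.8219; b·c/n = 42·25/292 = 3.5959
Stratum 2 (Middle): n = 507; a·d/n = 317·62/507 = 38.7653; b·c/n = 80·48/507 = 7.5740
Stratum 3 (High): n = 611; a·d/n = 159·172/611 = 44.7594; b·c/n = 125·155/611 = 31.7103
OR_MH = (23.8219 + 38.7653 + 44.7594) / (3.5959 + 7.5740 + 31.7103) = 107.3466 / 42.8802 = 2.50341

2.50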